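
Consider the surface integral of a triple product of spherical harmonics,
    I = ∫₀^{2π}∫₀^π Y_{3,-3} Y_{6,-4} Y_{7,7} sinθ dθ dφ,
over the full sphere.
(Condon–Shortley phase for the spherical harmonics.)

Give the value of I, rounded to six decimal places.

0.105068

m-sum 0 ✓  L=16 even ✓  3≤7≤9 ✓
Π(2lᵢ+1) = 7×13×15 = 1365
triangle coeff Δ(3,6,7) = 1/2042040
Σ_t [0,2]: t=0:+1/207360 t=1:−1/57600 t=2:+1/207360 = -1/129600
(3j)²=168/12155 [(3 6 7; 0 0 0)], sign=+1
Σ_t [2,2]: t=2:+1/174182400 = 1/174182400
(3j)²=1/136 [(3 6 7; -3 -4 7)], sign=+1
⇒ 4πI² = 441/3179
I = (+1)√(441/3179/(4π)) = 0.10506767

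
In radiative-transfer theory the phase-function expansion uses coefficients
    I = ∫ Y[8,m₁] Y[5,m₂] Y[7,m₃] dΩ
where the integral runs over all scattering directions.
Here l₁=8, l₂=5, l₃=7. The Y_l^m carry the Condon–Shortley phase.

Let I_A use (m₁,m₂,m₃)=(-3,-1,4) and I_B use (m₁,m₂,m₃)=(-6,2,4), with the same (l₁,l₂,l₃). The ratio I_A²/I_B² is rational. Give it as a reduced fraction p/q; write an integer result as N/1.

121/130

Shared (l₁,l₂,l₃)=(8,5,7): N and (l;000)² cancel in I_A²/I_B².
A: Δ = 6!·10!·4!/21! = 1/814773960; Racah Σ t=1..4: t=1:−1/2612736000 t=2:+1/69672960 t=3:−1/17418240 t=4:+1/34836480 = -11/746496000; ⇒ 3j(8 5 7; -3 -1 4)² = 1331/251940, sgn +1
B: Δ = 6!·10!·4!/21! = 1/814773960; Racah Σ t=4..6: t=4:+1/1045094400 t=5:−1/174182400 t=6:+1/348364800 = -1/522547200; ⇒ 3j(8 5 7; -6 2 4)² = 11/1938, sgn +1
I_A²/I_B² = (1331/251940)/(11/1938) = 121/130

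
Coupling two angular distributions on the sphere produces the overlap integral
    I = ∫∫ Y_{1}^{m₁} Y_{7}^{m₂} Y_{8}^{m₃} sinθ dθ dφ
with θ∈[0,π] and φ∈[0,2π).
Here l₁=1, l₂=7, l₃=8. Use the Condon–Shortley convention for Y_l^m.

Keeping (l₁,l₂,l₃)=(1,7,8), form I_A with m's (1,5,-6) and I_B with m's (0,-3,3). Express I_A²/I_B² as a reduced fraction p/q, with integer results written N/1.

91/55

Same 1,7,8: normalisation and zero-m 3j drop out of the ratio.
A: Δ: 0! 2! 14! / 17! → 1/2040; sum: t=0:+1/1916006400 = 1/1916006400; 3j²(1 7 8; 1 5 -6) = Δ·Π!·Σ² = 91/2040  (sign +1)
B: Δ: 0! 2! 14! / 17! → 1/2040; sum: t=0:+1/87091200 = 1/87091200; 3j²(1 7 8; 0 -3 3) = Δ·Π!·Σ² = 11/408  (sign -1)
I_A²/I_B² = (91/2040)/(11/408) = 91/55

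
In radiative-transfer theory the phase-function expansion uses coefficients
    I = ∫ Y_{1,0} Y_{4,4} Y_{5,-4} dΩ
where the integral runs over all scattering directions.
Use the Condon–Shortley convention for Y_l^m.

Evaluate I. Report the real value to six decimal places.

0.147319

m-sum 0 ✓  L=10 even ✓  3≤5≤5 ✓
Π(2lᵢ+1) = 3×9×11 = 297
triangle coeff Δ(1,4,5) = 1/495
Σ_t [0,0]: t=0:+1/576 = 1/576
(3j)²=5/99 [(1 4 5; 0 0 0)], sign=-1
Σ_t [0,0]: t=0:+1/40320 = 1/40320
(3j)²=1/55 [(1 4 5; 0 4 -4)], sign=-1
⇒ 4πI² = 3/11
I = (+1)√(3/11/(4π)) = 0.14731920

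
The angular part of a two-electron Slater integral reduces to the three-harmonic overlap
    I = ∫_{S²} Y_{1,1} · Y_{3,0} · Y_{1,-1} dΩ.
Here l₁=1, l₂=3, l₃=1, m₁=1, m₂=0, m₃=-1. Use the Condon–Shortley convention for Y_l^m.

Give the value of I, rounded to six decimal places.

0.000000

|1−3|≤1≤1+3 violated ⇒ I = 0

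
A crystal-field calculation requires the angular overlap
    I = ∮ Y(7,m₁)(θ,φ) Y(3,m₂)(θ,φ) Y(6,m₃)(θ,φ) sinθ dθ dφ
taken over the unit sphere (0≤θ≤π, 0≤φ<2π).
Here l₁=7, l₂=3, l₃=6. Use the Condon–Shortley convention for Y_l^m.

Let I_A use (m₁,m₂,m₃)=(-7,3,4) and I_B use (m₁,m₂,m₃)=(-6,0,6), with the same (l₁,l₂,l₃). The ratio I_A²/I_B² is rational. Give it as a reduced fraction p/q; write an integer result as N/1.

Same 7,3,6: normalisation and zero-m 3j drop out of the ratio.
A: Δ: 4! 10! 2! / 17! → 1/2042040; sum: t=4:+1/174182400 = 1/174182400; 3j²(7 3 6; -7 3 4) = Δ·Π!·Σ² = 1/136  (sign +1)
B: Δ: 4! 10! 2! / 17! → 1/2042040; sum: t=3:−1/43545600 = -1/43545600; 3j²(7 3 6; -6 0 6) = Δ·Π!·Σ² = 33/1190  (sign -1)
I_A²/I_B² = (1/136)/(33/1190) = 35/132

35/132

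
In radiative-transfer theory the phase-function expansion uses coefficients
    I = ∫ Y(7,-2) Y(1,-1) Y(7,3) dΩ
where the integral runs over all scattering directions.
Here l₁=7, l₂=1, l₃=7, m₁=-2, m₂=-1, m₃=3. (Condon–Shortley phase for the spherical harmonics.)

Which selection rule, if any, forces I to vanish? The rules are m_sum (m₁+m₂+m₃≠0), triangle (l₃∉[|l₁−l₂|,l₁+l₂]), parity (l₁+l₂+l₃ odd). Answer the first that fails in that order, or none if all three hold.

parity

azimuthal sum: -2 − 1 + 3 = 0  ✓
6 ≤ 7 ≤ 8 (triangle on l)  ✓
L = 7 + 1 + 7 = 15 (odd)  ✗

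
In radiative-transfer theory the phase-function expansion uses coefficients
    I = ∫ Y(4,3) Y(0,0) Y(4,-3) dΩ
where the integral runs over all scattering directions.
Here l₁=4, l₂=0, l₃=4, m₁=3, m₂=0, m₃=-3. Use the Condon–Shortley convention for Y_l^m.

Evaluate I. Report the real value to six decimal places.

Checks pass: Σm=0; 8 even; l₃=4∈[4,4].
(2·4+1)(2·0+1)(2·4+1) = 81
Δ: 0! 8! 0! / 9! → 1/9
sum: t=0:+1/576 = 1/576
3j²(4 0 4; 0 0 0) = Δ·Π!·Σ² = 1/9  (sign +1)
sum: t=0:+1/5040 = 1/5040
3j²(4 0 4; 3 0 -3) = Δ·Π!·Σ² = 1/9  (sign -1)
combine: 4πI² = 81·1/9·1/9 = 1/1
take √, sign -1: I = -0.28209479

-0.282095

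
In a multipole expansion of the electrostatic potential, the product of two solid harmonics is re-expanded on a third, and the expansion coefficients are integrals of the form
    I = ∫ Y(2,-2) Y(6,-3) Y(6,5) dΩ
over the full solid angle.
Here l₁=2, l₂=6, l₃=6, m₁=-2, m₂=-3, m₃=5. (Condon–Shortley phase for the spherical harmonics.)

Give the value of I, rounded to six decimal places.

0.120286

Checks pass: Σm=0; 14 even; l₃=6∈[4,8].
(2·2+1)(2·6+1)(2·6+1) = 845
Δ: 2! 2! 10! / 15! → 1/90090
sum: t=0:+1/69120 t=1:−1/14400 t=2:+1/69120 = -7/172800
3j²(2 6 6; 0 0 0) = Δ·Π!·Σ² = 14/715  (sign -1)
sum: t=2:+1/1451520 = 1/1451520
3j²(2 6 6; -2 -3 5) = Δ·Π!·Σ² = 1/91  (sign -1)
combine: 4πI² = 845·14/715·1/91 = 2/11
take √, sign +1: I = 0.12028562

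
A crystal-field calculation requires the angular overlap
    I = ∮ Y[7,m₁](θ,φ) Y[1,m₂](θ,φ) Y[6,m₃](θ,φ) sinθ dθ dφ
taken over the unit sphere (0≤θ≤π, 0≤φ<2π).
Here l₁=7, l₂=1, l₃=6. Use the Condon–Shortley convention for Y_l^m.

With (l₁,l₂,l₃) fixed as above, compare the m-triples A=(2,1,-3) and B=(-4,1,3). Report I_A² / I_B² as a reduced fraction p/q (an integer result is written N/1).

Same 7,1,6: normalisation and zero-m 3j drop out of the ratio.
A: Δ: 2! 12! 0! / 15! → 1/1365; sum: t=2:+1/4354560 = 1/4354560; 3j²(7 1 6; 2 1 -3) = Δ·Π!·Σ² = 2/273  (sign -1)
B: Δ: 2! 12! 0! / 15! → 1/1365; sum: t=2:+1/4354560 = 1/4354560; 3j²(7 1 6; -4 1 3) = Δ·Π!·Σ² = 11/273  (sign -1)
I_A²/I_B² = (2/273)/(11/273) = 2/11

2/11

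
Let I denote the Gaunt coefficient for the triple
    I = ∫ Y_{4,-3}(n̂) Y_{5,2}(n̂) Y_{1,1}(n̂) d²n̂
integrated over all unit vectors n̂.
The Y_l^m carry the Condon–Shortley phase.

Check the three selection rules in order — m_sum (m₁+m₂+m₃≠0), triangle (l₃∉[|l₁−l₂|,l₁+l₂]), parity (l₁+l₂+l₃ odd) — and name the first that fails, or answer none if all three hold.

Σmᵢ = 0  ✓
l₃∈[|l₁−l₂|,l₁+l₂]=[1,9], have l₃=1  ✓
Σlᵢ = 10 ⇒ even  ✓

none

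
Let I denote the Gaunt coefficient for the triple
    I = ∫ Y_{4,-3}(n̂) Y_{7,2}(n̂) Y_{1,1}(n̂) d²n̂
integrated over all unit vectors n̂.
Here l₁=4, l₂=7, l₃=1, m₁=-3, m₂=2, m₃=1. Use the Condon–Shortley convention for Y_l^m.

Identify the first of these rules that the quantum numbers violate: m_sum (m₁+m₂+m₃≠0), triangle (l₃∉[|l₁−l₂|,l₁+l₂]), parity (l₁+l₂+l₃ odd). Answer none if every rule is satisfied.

triangle

Σmᵢ = 0  ✓
l₃∈[|l₁−l₂|,l₁+l₂]=[3,11], have l₃=1  ✗
Σlᵢ = 12 ⇒ even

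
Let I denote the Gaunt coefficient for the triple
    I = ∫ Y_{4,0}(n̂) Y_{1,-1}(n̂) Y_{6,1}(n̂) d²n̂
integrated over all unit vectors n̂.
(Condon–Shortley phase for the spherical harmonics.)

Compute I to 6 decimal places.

0.000000

l₃=6 ∉ [3,5] — triangle fails ⇒ I = 0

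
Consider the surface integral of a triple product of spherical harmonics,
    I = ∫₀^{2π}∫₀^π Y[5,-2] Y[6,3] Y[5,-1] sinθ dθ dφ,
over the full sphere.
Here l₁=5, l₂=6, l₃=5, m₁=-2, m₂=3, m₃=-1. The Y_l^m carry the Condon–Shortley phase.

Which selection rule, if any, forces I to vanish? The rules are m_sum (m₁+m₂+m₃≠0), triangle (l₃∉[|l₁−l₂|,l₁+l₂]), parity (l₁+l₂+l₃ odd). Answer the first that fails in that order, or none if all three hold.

none

m₁+m₂+m₃ = -2 + 3 − 1 = 0  ✓
triangle: |5−6|=1 ≤ l₃=5 ≤ 5+6=11  ✓
parity: l₁+l₂+l₃ = 16 is even  ✓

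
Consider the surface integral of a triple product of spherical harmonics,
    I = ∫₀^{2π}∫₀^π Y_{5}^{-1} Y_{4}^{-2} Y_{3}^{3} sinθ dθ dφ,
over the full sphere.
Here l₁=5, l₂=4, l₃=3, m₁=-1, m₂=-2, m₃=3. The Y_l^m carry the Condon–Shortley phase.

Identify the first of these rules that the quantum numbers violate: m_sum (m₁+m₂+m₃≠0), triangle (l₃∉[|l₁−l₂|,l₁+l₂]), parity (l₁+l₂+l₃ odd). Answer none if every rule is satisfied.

none

Σmᵢ = 0  ✓
l₃∈[|l₁−l₂|,l₁+l₂]=[1,9], have l₃=3  ✓
Σlᵢ = 12 ⇒ even  ✓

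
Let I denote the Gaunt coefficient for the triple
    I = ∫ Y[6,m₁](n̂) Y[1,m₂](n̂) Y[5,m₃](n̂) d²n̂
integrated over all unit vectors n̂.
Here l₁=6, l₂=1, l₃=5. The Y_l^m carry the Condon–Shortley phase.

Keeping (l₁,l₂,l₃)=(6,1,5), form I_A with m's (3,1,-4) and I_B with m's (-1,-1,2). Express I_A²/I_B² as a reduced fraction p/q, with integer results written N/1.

Same 6,1,5: normalisation and zero-m 3j drop out of the ratio.
A: Δ: 2! 10! 0! / 13! → 1/858; sum: t=2:+1/725760 = 1/725760; 3j²(6 1 5; 3 1 -4) = Δ·Π!·Σ² = 1/286  (sign -1)
B: Δ: 2! 10! 0! / 13! → 1/858; sum: t=0:+1/60480 = 1/60480; 3j²(6 1 5; -1 -1 2) = Δ·Π!·Σ² = 5/429  (sign -1)
I_A²/I_B² = (1/286)/(5/429) = 3/10

3/10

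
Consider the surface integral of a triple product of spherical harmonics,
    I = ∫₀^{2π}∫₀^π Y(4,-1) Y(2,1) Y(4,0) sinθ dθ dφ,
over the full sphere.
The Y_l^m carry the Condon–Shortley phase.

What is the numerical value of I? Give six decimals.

-0.044869

m-sum 0 ✓  L=10 even ✓  2≤4≤6 ✓
Π(2lᵢ+1) = 9×5×9 = 405
triangle coeff Δ(4,2,4) = 1/13860
Σ_t [0,2]: t=0:+1/192 t=1:−1/36 t=2:+1/192 = -5/288
(3j)²=20/693 [(4 2 4; 0 0 0)], sign=-1
Σ_t [1,2]: t=1:−1/96 t=2:+1/72 = 1/288
(3j)²=1/462 [(4 2 4; -1 1 0)], sign=+1
⇒ 4πI² = 150/5929
I = (-1)√(150/5929/(4π)) = -0.04486937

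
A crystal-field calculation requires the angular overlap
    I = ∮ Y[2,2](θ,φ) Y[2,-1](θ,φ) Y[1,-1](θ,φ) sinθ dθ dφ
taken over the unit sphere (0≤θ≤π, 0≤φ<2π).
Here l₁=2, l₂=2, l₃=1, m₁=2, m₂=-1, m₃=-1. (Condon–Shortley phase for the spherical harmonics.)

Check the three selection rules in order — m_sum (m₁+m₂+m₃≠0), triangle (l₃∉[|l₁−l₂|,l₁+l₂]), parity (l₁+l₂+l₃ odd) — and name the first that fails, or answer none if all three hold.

parity

Σmᵢ = 0  ✓
l₃∈[|l₁−l₂|,l₁+l₂]=[0,4], have l₃=1  ✓
Σlᵢ = 5 ⇒ odd  ✗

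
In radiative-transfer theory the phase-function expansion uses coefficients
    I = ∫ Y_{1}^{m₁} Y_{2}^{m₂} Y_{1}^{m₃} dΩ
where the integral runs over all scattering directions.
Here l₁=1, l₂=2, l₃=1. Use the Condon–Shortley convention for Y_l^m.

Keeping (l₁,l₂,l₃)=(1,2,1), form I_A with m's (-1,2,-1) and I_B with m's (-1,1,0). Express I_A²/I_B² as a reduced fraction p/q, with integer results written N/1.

2/1

Same 1,2,1: normalisation and zero-m 3j drop out of the ratio.
A: Δ: 2! 0! 2! / 5! → 1/30; sum: t=2:+1/4 = 1/4; 3j²(1 2 1; -1 2 -1) = Δ·Π!·Σ² = 1/5  (sign +1)
B: Δ: 2! 0! 2! / 5! → 1/30; sum: t=2:+1/2 = 1/2; 3j²(1 2 1; -1 1 0) = Δ·Π!·Σ² = 1/10  (sign -1)
I_A²/I_B² = (1/5)/(1/10) = 2/1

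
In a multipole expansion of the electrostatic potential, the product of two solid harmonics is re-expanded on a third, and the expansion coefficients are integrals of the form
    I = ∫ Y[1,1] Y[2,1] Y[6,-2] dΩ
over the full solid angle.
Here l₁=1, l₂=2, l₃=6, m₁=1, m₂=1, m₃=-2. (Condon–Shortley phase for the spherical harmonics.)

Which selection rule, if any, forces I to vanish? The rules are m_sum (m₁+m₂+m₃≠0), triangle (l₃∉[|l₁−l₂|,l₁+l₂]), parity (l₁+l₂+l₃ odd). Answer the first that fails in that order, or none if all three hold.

triangle

azimuthal sum: 1 + 1 − 2 = 0  ✓
1 ≤ 6 ≤ 3 (triangle on l)  ✗
L = 1 + 2 + 6 = 9 (odd)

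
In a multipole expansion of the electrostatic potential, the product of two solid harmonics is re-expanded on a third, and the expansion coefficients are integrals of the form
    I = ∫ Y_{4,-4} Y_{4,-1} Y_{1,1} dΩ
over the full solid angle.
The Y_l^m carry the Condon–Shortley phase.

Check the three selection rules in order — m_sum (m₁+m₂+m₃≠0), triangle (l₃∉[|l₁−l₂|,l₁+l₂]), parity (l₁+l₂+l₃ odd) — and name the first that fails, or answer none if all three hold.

m_sum

m₁+m₂+m₃ = -4 − 1 + 1 = -4  ✗
triangle: |4−4|=0 ≤ l₃=1 ≤ 4+4=8
parity: l₁+l₂+l₃ = 9 is odd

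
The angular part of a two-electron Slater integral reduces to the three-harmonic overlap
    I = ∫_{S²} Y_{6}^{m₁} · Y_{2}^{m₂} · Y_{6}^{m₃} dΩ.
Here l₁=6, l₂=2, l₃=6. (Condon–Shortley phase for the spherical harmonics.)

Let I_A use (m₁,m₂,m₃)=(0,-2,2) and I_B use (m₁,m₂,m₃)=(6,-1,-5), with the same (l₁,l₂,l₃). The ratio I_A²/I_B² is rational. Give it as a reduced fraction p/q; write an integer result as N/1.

l's match ⇒ only the (l;m) 3-j factors differ between A and B.
A: triangle coeff Δ(6,2,6) = 1/90090; Σ_t [0,0]: t=0:+1/69120 = 1/69120; (3j)²=4/143 [(6 2 6; 0 -2 2)], sign=+1
B: triangle coeff Δ(6,2,6) = 1/90090; Σ_t [0,0]: t=0:+1/7257600 = 1/7257600; (3j)²=11/455 [(6 2 6; 6 -1 -5)], sign=-1
I_A²/I_B² = (4/143)/(11/455) = 140/121

140/121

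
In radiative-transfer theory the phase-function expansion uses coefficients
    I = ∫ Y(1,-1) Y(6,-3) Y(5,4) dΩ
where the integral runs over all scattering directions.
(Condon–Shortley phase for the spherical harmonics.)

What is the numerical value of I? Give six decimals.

m-sum 0 ✓  L=12 even ✓  5≤5≤7 ✓
Π(2lᵢ+1) = 3×13×11 = 429
triangle coeff Δ(1,6,5) = 1/858
Σ_t [1,1]: t=1:−1/14400 = -1/14400
(3j)²=6/143 [(1 6 5; 0 0 0)], sign=+1
Σ_t [2,2]: t=2:+1/725760 = 1/725760
(3j)²=1/286 [(1 6 5; -1 -3 4)], sign=-1
⇒ 4πI² = 9/143
I = (-1)√(9/143/(4π)) = -0.07076985

-0.070770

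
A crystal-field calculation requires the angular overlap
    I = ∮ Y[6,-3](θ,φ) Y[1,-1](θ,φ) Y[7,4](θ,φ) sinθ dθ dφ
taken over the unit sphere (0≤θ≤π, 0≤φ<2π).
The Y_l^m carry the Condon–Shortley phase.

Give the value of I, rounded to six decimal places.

0.259489

Rules hold: Σm=0, L=14 even, 5≤7≤7.
N = 13·3·15 = 585
Δ = 0!·12!·2!/15! = 1/1365
Racah Σ t=0..0: t=0:+1/518400 = 1/518400
⇒ 3j(6 1 7; 0 0 0)² = 7/195, sgn -1
Racah Σ t=0..0: t=0:+1/4354560 = 1/4354560
⇒ 3j(6 1 7; -3 -1 4)² = 11/273, sgn -1
4πI² = N·(3j₀)²·(3jₘ)² = 11/13
I = +1·√(0.846154/4π) = 0.25948947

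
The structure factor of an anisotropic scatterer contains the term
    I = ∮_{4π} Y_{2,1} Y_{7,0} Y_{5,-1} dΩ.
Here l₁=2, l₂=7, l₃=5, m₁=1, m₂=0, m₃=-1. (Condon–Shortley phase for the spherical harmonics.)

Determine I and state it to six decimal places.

0.177378

m-sum 0 ✓  L=14 even ✓  5≤5≤9 ✓
Π(2lᵢ+1) = 5×15×11 = 825
triangle coeff Δ(2,7,5) = 1/15015
Σ_t [2,2]: t=2:+1/57600 = 1/57600
(3j)²=21/715 [(2 7 5; 0 0 0)], sign=-1
Σ_t [1,1]: t=1:−1/103680 = -1/103680
(3j)²=7/429 [(2 7 5; 1 0 -1)], sign=-1
⇒ 4πI² = 735/1859
I = (+1)√(735/1859/(4π)) = 0.17737771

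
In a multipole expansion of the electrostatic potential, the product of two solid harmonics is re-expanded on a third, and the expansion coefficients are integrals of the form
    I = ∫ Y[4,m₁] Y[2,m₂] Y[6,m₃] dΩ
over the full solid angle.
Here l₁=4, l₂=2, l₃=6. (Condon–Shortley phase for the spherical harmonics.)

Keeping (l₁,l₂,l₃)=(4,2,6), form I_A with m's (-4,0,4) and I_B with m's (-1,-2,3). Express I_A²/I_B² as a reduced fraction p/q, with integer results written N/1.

5/14

Shared (l₁,l₂,l₃)=(4,2,6): N and (l;000)² cancel in I_A²/I_B².
A: Δ = 0!·8!·4!/13! = 1/6435; Racah Σ t=0..0: t=0:+1/161280 = 1/161280; ⇒ 3j(4 2 6; -4 0 4)² = 1/143, sgn +1
B: Δ = 0!·8!·4!/13! = 1/6435; Racah Σ t=0..0: t=0:+1/17280 = 1/17280; ⇒ 3j(4 2 6; -1 -2 3)² = 14/715, sgn -1
I_A²/I_B² = (1/143)/(14/715) = 5/14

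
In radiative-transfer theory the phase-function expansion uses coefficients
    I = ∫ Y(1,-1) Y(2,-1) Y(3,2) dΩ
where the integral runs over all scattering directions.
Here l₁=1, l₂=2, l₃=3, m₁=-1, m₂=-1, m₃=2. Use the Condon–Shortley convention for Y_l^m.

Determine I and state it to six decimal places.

Rules hold: Σm=0, L=6 even, 1≤3≤3.
N = 3·5·7 = 105
Δ = 0!·2!·4!/7! = 1/105
Racah Σ t=0..0: t=0:+1/4 = 1/4
⇒ 3j(1 2 3; 0 0 0)² = 3/35, sgn -1
Racah Σ t=0..0: t=0:+1/12 = 1/12
⇒ 3j(1 2 3; -1 -1 2)² = 2/21, sgn -1
4πI² = N·(3j₀)²·(3jₘ)² = 6/7
I = +1·√(0.857143/4π) = 0.26116903

0.261169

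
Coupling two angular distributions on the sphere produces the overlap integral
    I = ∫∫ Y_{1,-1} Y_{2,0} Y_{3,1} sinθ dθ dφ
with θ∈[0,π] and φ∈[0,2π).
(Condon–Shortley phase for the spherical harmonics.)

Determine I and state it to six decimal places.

-0.202301

Rules hold: Σm=0, L=6 even, 1≤3≤3.
N = 3·5·7 = 105
Δ = 0!·2!·4!/7! = 1/105
Racah Σ t=0..0: t=0:+1/4 = 1/4
⇒ 3j(1 2 3; 0 0 0)² = 3/35, sgn -1
Racah Σ t=0..0: t=0:+1/8 = 1/8
⇒ 3j(1 2 3; -1 0 1)² = 2/35, sgn +1
4πI² = N·(3j₀)²·(3jₘ)² = 18/35
I = -1·√(0.514286/4π) = -0.20230066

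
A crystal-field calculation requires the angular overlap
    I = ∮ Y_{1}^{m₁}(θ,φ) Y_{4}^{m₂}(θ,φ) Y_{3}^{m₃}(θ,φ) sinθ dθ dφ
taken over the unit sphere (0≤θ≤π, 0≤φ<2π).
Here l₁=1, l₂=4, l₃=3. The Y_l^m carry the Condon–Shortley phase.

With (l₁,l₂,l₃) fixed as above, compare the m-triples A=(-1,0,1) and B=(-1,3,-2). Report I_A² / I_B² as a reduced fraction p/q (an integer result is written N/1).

2/7

l's match ⇒ only the (l;m) 3-j factors differ between A and B.
A: triangle coeff Δ(1,4,3) = 1/252; Σ_t [2,2]: t=2:+1/96 = 1/96; (3j)²=1/42 [(1 4 3; -1 0 1)], sign=+1
B: triangle coeff Δ(1,4,3) = 1/252; Σ_t [2,2]: t=2:+1/240 = 1/240; (3j)²=1/12 [(1 4 3; -1 3 -2)], sign=-1
I_A²/I_B² = (1/42)/(1/12) = 2/7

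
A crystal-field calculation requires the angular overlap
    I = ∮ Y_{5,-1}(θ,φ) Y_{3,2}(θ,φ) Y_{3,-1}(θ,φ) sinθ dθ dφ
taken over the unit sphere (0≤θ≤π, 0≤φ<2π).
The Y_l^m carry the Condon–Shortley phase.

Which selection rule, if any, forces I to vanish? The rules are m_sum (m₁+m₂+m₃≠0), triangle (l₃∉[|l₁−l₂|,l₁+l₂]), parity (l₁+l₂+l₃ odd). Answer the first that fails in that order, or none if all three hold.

Σmᵢ = 0  ✓
l₃∈[|l₁−l₂|,l₁+l₂]=[2,8], have l₃=3  ✓
Σlᵢ = 11 ⇒ odd  ✗

parity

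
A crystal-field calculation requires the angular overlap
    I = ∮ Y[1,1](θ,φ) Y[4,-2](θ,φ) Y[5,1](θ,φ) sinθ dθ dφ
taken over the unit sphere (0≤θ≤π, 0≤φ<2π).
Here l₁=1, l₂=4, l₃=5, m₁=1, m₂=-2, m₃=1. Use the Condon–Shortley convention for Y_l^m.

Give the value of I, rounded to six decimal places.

-0.120286

Rules hold: Σm=0, L=10 even, 3≤5≤5.
N = 3·9·11 = 297
Δ = 0!·2!·8!/11! = 1/495
Racah Σ t=0..0: t=0:+1/576 = 1/576
⇒ 3j(1 4 5; 0 0 0)² = 5/99, sgn -1
Racah Σ t=0..0: t=0:+1/2880 = 1/2880
⇒ 3j(1 4 5; 1 -2 1)² = 2/165, sgn +1
4πI² = N·(3j₀)²·(3jₘ)² = 2/11
I = -1·√(0.181818/4π) = -0.12028562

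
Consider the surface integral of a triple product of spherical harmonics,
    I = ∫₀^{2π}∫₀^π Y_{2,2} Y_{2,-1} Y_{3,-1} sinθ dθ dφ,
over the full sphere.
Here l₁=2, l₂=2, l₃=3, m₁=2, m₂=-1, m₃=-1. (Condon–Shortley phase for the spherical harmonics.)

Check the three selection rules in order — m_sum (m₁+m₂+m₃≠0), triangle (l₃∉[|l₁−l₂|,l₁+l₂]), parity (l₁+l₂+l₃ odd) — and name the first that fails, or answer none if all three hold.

m₁+m₂+m₃ = 2 − 1 − 1 = 0  ✓
triangle: |2−2|=0 ≤ l₃=3 ≤ 2+2=4  ✓
parity: l₁+l₂+l₃ = 7 is odd  ✗

parity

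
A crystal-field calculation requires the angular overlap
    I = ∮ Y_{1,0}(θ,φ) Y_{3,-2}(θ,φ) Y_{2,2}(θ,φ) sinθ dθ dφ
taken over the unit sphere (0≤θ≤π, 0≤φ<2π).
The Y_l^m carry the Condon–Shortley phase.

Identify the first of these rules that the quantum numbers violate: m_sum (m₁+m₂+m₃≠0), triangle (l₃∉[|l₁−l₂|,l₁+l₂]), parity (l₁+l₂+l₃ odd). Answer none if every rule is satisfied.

azimuthal sum: 0 − 2 + 2 = 0  ✓
2 ≤ 2 ≤ 4 (triangle on l)  ✓
L = 1 + 3 + 2 = 6 (even)  ✓

none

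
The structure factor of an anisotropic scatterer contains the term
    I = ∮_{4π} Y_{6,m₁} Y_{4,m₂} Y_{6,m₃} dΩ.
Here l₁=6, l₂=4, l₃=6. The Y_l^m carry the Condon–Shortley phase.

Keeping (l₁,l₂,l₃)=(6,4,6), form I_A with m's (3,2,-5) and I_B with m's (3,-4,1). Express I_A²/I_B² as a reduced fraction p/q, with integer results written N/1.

l's match ⇒ only the (l;m) 3-j factors differ between A and B.
A: triangle coeff Δ(6,4,6) = 1/15315300; Σ_t [2,3]: t=2:+1/483840 t=3:−1/1451520 = 1/725760; (3j)²=24/1547 [(6 4 6; 3 2 -5)], sign=-1
B: triangle coeff Δ(6,4,6) = 1/15315300; Σ_t [0,0]: t=0:+1/414720 = 1/414720; (3j)²=49/2431 [(6 4 6; 3 -4 1)], sign=-1
I_A²/I_B² = (24/1547)/(49/2431) = 264/343

264/343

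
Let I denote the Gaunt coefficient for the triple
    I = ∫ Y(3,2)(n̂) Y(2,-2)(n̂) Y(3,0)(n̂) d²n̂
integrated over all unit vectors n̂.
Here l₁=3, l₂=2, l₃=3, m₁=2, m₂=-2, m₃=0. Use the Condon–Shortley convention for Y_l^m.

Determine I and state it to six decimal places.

-0.188063

Checks pass: Σm=0; 8 even; l₃=3∈[1,5].
(2·3+1)(2·2+1)(2·3+1) = 245
Δ: 2! 4! 2! / 9! → 1/3780
sum: t=0:+1/24 t=1:−1/4 t=2:+1/24 = -1/6
3j²(3 2 3; 0 0 0) = Δ·Π!·Σ² = 4/105  (sign +1)
sum: t=0:+1/24 = 1/24
3j²(3 2 3; 2 -2 0) = Δ·Π!·Σ² = 1/21  (sign -1)
combine: 4πI² = 245·4/105·1/21 = 4/9
take √, sign -1: I = -0.18806319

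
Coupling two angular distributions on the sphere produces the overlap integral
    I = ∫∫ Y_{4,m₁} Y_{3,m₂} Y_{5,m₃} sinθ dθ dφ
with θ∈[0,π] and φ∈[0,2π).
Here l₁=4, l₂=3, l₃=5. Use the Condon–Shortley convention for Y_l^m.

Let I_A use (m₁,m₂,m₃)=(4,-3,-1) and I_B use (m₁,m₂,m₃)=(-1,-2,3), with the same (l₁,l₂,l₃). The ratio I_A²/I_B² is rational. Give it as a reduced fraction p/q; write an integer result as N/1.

Same 4,3,5: normalisation and zero-m 3j drop out of the ratio.
A: Δ: 2! 6! 4! / 13! → 1/180180; sum: t=0:+1/34560 = 1/34560; 3j²(4 3 5; 4 -3 -1) = Δ·Π!·Σ² = 1/429  (sign +1)
B: Δ: 2! 6! 4! / 13! → 1/180180; sum: t=0:+1/1440 t=1:−1/1152 = -1/5760; 3j²(4 3 5; -1 -2 3) = Δ·Π!·Σ² = 1/858  (sign -1)
I_A²/I_B² = (1/429)/(1/858) = 2/1

2/1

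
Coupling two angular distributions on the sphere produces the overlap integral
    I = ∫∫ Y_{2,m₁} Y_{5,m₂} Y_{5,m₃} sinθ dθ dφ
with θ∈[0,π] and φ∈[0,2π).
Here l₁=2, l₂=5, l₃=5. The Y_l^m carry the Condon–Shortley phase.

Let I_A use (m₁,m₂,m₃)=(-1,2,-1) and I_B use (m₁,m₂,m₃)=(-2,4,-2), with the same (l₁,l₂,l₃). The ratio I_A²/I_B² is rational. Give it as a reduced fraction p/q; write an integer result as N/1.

Shared (l₁,l₂,l₃)=(2,5,5): N and (l;000)² cancel in I_A²/I_B².
A: Δ = 2!·2!·8!/13! = 1/38610; Racah Σ t=1..2: t=1:−1/2880 t=2:+1/1440 = 1/2880; ⇒ 3j(2 5 5; -1 2 -1)² = 7/715, sgn +1
B: Δ = 2!·2!·8!/13! = 1/38610; Racah Σ t=2..2: t=2:+1/20160 = 1/20160; ⇒ 3j(2 5 5; -2 4 -2)² = 12/715, sgn -1
I_A²/I_B² = (7/715)/(12/715) = 7/12

7/12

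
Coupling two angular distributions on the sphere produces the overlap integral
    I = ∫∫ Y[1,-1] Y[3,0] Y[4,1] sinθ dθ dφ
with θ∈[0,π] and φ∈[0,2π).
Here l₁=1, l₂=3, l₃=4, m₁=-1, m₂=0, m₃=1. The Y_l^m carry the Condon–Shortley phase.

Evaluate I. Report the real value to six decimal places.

-0.194664

Rules hold: Σm=0, L=8 even, 2≤4≤4.
N = 3·7·9 = 189
Δ = 0!·2!·6!/9! = 1/252
Racah Σ t=0..0: t=0:+1/36 = 1/36
⇒ 3j(1 3 4; 0 0 0)² = 4/63, sgn +1
Racah Σ t=0..0: t=0:+1/72 = 1/72
⇒ 3j(1 3 4; -1 0 1)² = 5/126, sgn -1
4πI² = N·(3j₀)²·(3jₘ)² = 10/21
I = -1·√(0.47619/4π) = -0.19466390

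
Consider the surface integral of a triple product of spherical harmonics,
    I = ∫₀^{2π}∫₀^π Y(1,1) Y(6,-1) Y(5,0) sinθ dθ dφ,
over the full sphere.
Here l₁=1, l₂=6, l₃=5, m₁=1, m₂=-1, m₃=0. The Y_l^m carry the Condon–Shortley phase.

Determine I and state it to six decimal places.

Rules hold: Σm=0, L=12 even, 5≤5≤7.
N = 3·13·11 = 429
Δ = 2!·0!·10!/13! = 1/858
Racah Σ t=1..1: t=1:−1/14400 = -1/14400
⇒ 3j(1 6 5; 0 0 0)² = 6/143, sgn +1
Racah Σ t=0..0: t=0:+1/28800 = 1/28800
⇒ 3j(1 6 5; 1 -1 0)² = 7/286, sgn -1
4πI² = N·(3j₀)²·(3jₘ)² = 63/143
I = -1·√(0.440559/4π) = -0.18723944

-0.187239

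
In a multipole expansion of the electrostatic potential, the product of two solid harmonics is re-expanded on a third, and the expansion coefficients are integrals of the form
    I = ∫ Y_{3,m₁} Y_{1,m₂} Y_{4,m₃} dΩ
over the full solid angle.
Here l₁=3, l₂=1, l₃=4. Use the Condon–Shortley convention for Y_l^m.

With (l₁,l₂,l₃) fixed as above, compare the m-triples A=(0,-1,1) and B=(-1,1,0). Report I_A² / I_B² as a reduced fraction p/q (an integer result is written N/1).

5/3

Shared (l₁,l₂,l₃)=(3,1,4): N and (l;000)² cancel in I_A²/I_B².
A: Δ = 0!·6!·2!/9! = 1/252; Racah Σ t=0..0: t=0:+1/72 = 1/72; ⇒ 3j(3 1 4; 0 -1 1)² = 5/126, sgn -1
B: Δ = 0!·6!·2!/9! = 1/252; Racah Σ t=0..0: t=0:+1/96 = 1/96; ⇒ 3j(3 1 4; -1 1 0)² = 1/42, sgn +1
I_A²/I_B² = (5/126)/(1/42) = 5/3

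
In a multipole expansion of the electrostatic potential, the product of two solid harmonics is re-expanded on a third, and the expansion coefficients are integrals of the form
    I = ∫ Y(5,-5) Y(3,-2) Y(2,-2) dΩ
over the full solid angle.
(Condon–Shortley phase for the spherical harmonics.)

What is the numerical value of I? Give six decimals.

-5 − 2 − 2 = -9 ≠ 0: azimuthal integral kills it; I = 0

0.000000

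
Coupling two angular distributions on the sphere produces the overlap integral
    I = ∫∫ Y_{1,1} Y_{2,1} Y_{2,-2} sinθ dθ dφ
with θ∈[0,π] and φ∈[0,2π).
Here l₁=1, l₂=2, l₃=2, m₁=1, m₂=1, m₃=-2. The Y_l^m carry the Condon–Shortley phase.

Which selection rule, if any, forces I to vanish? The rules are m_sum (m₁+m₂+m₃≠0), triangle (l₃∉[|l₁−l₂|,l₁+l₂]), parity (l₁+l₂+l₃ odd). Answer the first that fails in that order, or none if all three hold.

azimuthal sum: 1 + 1 − 2 = 0  ✓
1 ≤ 2 ≤ 3 (triangle on l)  ✓
L = 1 + 2 + 2 = 5 (odd)  ✗

parity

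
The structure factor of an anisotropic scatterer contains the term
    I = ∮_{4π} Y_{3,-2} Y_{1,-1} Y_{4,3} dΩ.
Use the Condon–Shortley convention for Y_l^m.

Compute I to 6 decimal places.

Rules hold: Σm=0, L=8 even, 2≤4≤4.
N = 7·3·9 = 189
Δ = 0!·6!·2!/9! = 1/252
Racah Σ t=0..0: t=0:+1/36 = 1/36
⇒ 3j(3 1 4; 0 0 0)² = 4/63, sgn +1
Racah Σ t=0..0: t=0:+1/240 = 1/240
⇒ 3j(3 1 4; -2 -1 3)² = 1/12, sgn -1
4πI² = N·(3j₀)²·(3jₘ)² = 1/1
I = -1·√(1/4π) = -0.28209479

-0.282095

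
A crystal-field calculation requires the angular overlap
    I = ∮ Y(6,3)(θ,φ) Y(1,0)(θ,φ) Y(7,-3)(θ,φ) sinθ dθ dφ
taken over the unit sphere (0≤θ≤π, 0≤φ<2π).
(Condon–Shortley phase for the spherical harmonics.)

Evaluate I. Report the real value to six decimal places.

Checks pass: Σm=0; 14 even; l₃=7∈[5,7].
(2·6+1)(2·1+1)(2·7+1) = 585
Δ: 0! 12! 2! / 15! → 1/1365
sum: t=0:+1/518400 = 1/518400
3j²(6 1 7; 0 0 0) = Δ·Π!·Σ² = 7/195  (sign -1)
sum: t=0:+1/2177280 = 1/2177280
3j²(6 1 7; 3 0 -3) = Δ·Π!·Σ² = 8/273  (sign +1)
combine: 4πI² = 585·7/195·8/273 = 8/13
take √, sign -1: I = -0.22129336

-0.221293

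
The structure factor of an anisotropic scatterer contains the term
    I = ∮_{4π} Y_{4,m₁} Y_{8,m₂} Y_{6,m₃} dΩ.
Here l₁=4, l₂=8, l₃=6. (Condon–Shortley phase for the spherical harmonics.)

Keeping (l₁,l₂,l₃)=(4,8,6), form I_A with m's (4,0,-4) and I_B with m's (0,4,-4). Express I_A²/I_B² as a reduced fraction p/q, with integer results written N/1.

2205/9251

l's match ⇒ only the (l;m) 3-j factors differ between A and B.
A: triangle coeff Δ(4,8,6) = 1/23279256; Σ_t [0,0]: t=0:+1/116121600 = 1/116121600; (3j)²=70/46189 [(4 8 6; 4 0 -4)], sign=+1
B: triangle coeff Δ(4,8,6) = 1/23279256; Σ_t [2,4]: t=2:+1/348364800 t=3:−1/13063680 t=4:+1/7741440 = 29/522547200; (3j)²=1682/264537 [(4 8 6; 0 4 -4)], sign=+1
I_A²/I_B² = (70/46189)/(1682/264537) = 2205/9251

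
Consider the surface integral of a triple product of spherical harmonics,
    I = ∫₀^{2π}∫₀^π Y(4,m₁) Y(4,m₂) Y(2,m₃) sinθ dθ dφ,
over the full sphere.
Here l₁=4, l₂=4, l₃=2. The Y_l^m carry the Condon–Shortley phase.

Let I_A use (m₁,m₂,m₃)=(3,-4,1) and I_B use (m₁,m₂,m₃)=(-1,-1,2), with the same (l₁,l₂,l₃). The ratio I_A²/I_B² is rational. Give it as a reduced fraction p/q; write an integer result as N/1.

49/50

Shared (l₁,l₂,l₃)=(4,4,2): N and (l;000)² cancel in I_A²/I_B².
A: Δ = 6!·2!·2!/11! = 1/13860; Racah Σ t=0..0: t=0:+1/1440 = 1/1440; ⇒ 3j(4 4 2; 3 -4 1)² = 7/165, sgn -1
B: Δ = 6!·2!·2!/11! = 1/13860; Racah Σ t=3..3: t=3:−1/144 = -1/144; ⇒ 3j(4 4 2; -1 -1 2)² = 10/231, sgn -1
I_A²/I_B² = (7/165)/(10/231) = 49/50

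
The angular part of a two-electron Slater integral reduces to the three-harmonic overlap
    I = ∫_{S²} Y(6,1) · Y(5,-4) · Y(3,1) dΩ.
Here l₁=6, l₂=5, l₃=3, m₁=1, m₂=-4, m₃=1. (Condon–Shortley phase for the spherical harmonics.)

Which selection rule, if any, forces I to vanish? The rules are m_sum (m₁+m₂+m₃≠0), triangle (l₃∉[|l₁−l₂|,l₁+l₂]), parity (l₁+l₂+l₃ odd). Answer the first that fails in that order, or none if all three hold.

m_sum

azimuthal sum: 1 − 4 + 1 = -2  ✗
1 ≤ 3 ≤ 11 (triangle on l)
L = 6 + 5 + 3 = 14 (even)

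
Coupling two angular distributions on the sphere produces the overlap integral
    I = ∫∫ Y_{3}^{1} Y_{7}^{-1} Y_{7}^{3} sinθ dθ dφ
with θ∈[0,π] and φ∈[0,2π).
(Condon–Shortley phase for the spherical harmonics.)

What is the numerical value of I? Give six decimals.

Σmᵢ = 3 ≠ 0, so the φ-integral vanishes; I = 0

0.000000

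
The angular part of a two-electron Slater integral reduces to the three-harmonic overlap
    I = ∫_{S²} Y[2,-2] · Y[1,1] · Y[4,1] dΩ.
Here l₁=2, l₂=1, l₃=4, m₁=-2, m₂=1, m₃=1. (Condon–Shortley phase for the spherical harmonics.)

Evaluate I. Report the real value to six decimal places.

triangle: need 1≤l₃≤3, have 4; I=0

0.000000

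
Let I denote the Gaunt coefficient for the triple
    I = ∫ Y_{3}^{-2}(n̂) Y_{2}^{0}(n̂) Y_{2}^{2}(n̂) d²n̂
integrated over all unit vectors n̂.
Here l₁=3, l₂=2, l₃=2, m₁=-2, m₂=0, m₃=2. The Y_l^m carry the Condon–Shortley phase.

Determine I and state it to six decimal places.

0.000000

L=7 odd ⇒ parity kills the (l;000) factor ⇒ I = 0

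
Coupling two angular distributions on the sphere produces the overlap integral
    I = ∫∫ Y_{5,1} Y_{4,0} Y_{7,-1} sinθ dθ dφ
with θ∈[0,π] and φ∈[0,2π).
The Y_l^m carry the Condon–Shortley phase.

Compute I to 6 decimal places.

Rules hold: Σm=0, L=16 even, 1≤7≤9.
N = 11·9·15 = 1485
Δ = 2!·8!·6!/17! = 1/6126120
Racah Σ t=0..2: t=0:+1/69120 t=1:−1/20736 t=2:+1/69120 = -1/51840
⇒ 3j(5 4 7; 0 0 0)² = 280/21879, sgn +1
Racah Σ t=0..2: t=0:+1/55296 t=1:−1/25920 t=2:+1/138240 = -11/829440
⇒ 3j(5 4 7; 1 0 -1)² = 11/1326, sgn -1
4πI² = N·(3j₀)²·(3jₘ)² = 7700/48841
I = -1·√(0.157654/4π) = -0.11200777

-0.112008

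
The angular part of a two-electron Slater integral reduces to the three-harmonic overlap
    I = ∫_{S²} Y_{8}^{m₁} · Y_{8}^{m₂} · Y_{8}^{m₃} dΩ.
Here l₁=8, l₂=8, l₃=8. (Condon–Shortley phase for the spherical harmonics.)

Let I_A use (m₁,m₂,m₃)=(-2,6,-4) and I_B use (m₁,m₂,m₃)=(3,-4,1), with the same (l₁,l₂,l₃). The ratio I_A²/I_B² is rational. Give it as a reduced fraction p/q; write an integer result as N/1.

117/64

Same 8,8,8: normalisation and zero-m 3j drop out of the ratio.
A: Δ: 8! 8! 8! / 25! → 1/236637794250; sum: t=6:+1/33443020800 t=7:−1/18289152000 t=8:+1/83607552000 = -1/78033715200; 3j²(8 8 8; -2 6 -4) = Δ·Π!·Σ² = 27/7429  (sign -1)
B: Δ: 8! 8! 8! / 25! → 1/236637794250; sum: t=0:+1/16721510400 t=1:−1/2090188800 t=2:+1/1492992000 t=3:−1/5225472000 t=4:+1/117050572800 = 1/14631321600; 3j²(8 8 8; 3 -4 1) = Δ·Π!·Σ² = 192/96577  (sign -1)
I_A²/I_B² = (27/7429)/(192/96577) = 117/64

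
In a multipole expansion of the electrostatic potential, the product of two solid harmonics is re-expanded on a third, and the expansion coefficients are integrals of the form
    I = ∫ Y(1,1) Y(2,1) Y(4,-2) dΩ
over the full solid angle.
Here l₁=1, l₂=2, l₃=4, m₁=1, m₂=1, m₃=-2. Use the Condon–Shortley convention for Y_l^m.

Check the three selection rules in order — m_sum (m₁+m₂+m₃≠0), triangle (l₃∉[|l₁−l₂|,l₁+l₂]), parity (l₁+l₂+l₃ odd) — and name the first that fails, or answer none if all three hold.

Σmᵢ = 0  ✓
l₃∈[|l₁−l₂|,l₁+l₂]=[1,3], have l₃=4  ✗
Σlᵢ = 7 ⇒ odd

triangle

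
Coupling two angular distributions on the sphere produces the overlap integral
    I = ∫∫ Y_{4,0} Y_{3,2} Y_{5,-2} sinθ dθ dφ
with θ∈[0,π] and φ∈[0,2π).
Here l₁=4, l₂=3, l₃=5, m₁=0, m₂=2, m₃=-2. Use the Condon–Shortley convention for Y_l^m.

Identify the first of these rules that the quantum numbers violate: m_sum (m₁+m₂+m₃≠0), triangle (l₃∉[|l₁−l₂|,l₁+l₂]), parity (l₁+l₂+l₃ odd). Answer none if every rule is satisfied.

m₁+m₂+m₃ = 0 + 2 − 2 = 0  ✓
triangle: |4−3|=1 ≤ l₃=5 ≤ 4+3=7  ✓
parity: l₁+l₂+l₃ = 12 is even  ✓

none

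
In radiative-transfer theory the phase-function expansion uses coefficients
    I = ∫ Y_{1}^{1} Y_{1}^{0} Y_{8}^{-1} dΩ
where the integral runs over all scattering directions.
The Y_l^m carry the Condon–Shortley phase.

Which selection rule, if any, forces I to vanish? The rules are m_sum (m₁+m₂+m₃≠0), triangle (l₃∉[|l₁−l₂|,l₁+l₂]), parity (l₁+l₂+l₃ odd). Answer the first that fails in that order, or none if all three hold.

triangle

Σmᵢ = 0  ✓
l₃∈[|l₁−l₂|,l₁+l₂]=[0,2], have l₃=8  ✗
Σlᵢ = 10 ⇒ even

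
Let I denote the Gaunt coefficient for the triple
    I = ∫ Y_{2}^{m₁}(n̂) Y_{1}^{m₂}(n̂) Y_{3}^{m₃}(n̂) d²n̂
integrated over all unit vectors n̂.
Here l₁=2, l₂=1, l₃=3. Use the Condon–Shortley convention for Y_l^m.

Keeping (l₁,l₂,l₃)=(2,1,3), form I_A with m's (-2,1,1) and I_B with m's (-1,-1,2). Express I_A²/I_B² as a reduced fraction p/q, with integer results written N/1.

l's match ⇒ only the (l;m) 3-j factors differ between A and B.
A: triangle coeff Δ(2,1,3) = 1/105; Σ_t [0,0]: t=0:+1/48 = 1/48; (3j)²=1/105 [(2 1 3; -2 1 1)], sign=+1
B: triangle coeff Δ(2,1,3) = 1/105; Σ_t [0,0]: t=0:+1/12 = 1/12; (3j)²=2/21 [(2 1 3; -1 -1 2)], sign=-1
I_A²/I_B² = (1/105)/(2/21) = 1/10

1/10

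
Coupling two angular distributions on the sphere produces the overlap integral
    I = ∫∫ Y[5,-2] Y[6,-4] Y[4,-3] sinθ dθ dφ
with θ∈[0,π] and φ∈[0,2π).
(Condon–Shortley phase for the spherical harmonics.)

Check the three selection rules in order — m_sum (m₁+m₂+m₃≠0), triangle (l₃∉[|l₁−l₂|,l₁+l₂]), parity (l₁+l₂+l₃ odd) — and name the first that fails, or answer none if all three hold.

m_sum

azimuthal sum: -2 − 4 − 3 = -9  ✗
1 ≤ 4 ≤ 11 (triangle on l)
L = 5 + 6 + 4 = 15 (odd)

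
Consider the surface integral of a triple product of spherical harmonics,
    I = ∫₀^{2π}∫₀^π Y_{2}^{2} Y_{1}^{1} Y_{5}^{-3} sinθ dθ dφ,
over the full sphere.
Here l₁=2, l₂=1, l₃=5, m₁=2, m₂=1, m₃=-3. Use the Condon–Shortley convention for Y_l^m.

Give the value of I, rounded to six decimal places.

0.000000

l₃=5 ∉ [1,3] — triangle fails ⇒ I = 0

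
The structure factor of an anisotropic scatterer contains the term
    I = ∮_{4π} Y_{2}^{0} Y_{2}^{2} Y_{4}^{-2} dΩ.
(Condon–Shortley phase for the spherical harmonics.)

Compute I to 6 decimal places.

0.156078

Rules hold: Σm=0, L=8 even, 0≤4≤4.
N = 5·5·9 = 225
Δ = 0!·4!·4!/9! = 1/630
Racah Σ t=0..0: t=0:+1/16 = 1/16
⇒ 3j(2 2 4; 0 0 0)² = 2/35, sgn +1
Racah Σ t=0..0: t=0:+1/96 = 1/96
⇒ 3j(2 2 4; 0 2 -2)² = 1/42, sgn +1
4πI² = N·(3j₀)²·(3jₘ)² = 15/49
I = +1·√(0.306122/4π) = 0.15607835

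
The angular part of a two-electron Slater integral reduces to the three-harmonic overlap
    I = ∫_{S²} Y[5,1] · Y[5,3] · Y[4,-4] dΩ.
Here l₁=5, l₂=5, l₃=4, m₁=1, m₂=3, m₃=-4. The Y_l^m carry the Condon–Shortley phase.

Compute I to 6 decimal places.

m-sum 0 ✓  L=14 even ✓  0≤4≤10 ✓
Π(2lᵢ+1) = 11×11×9 = 1089
triangle coeff Δ(5,5,4) = 1/3153150
Σ_t [1,5]: t=1:−1/69120 t=2:+1/1728 t=3:−1/576 t=4:+1/1728 t=5:−1/69120 = -7/11520
(3j)²=2/143 [(5 5 4; 0 0 0)], sign=-1
Σ_t [4,4]: t=4:+1/27648 = 1/27648
(3j)²=10/429 [(5 5 4; 1 3 -4)], sign=+1
⇒ 4πI² = 60/169
I = (-1)√(60/169/(4π)) = -0.16808437

-0.168084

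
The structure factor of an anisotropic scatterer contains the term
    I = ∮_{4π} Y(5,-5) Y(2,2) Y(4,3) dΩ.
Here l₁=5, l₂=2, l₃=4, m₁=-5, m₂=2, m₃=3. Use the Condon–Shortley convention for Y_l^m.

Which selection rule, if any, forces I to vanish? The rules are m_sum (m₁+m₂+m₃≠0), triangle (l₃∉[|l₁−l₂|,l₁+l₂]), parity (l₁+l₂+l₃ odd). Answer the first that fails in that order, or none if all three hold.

parity

m₁+m₂+m₃ = -5 + 2 + 3 = 0  ✓
triangle: |5−2|=3 ≤ l₃=4 ≤ 5+2=7  ✓
parity: l₁+l₂+l₃ = 11 is odd  ✗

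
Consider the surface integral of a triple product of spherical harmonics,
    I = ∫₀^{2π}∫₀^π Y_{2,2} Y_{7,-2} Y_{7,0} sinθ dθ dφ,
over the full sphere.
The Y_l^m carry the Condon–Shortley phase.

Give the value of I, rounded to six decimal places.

-0.192231

Rules hold: Σm=0, L=16 even, 5≤7≤9.
N = 5·15·15 = 1125
Δ = 2!·2!·12!/17! = 1/185640
Racah Σ t=0..2: t=0:+1/2419200 t=1:−1/518400 t=2:+1/2419200 = -1/907200
⇒ 3j(2 7 7; 0 0 0)² = 56/3315, sgn +1
Racah Σ t=0..0: t=0:+1/2419200 = 1/2419200
⇒ 3j(2 7 7; 2 -2 0)² = 27/1105, sgn -1
4πI² = N·(3j₀)²·(3jₘ)² = 22680/48841
I = -1·√(0.464364/4π) = -0.19223140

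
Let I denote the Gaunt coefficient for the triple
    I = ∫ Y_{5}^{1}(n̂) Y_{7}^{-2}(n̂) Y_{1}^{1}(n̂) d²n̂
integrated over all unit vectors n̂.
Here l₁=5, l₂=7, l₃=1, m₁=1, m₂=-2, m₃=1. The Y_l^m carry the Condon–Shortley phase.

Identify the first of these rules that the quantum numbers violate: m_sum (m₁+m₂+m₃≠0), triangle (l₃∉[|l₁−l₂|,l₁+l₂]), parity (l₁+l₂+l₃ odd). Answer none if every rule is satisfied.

Σmᵢ = 0  ✓
l₃∈[|l₁−l₂|,l₁+l₂]=[2,12], have l₃=1  ✗
Σlᵢ = 13 ⇒ odd

triangle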